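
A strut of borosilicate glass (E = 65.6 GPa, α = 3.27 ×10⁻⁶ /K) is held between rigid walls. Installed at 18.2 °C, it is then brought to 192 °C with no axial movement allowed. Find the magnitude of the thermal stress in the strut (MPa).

37.3 MPa

ΔT = 173.8 K. Constrained thermal stress σ = E·α·ΔT = 65.60×10³ MPa × 3.27×10⁻⁶ × 173.8 = 37.3 MPa (compressive).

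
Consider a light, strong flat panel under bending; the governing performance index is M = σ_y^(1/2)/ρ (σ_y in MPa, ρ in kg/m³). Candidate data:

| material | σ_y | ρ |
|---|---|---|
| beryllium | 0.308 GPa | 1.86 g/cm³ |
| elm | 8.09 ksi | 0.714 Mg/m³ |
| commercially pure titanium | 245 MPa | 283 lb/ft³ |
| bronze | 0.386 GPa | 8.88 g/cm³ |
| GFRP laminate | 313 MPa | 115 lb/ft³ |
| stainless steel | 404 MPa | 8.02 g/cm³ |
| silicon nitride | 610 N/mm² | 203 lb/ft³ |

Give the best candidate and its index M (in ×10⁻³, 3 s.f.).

elm, M = 10.5×10⁻³

Putting every candidate on a common basis:
  beryllium: σ_y = 308.0 MPa, ρ = 1860 kg/m³
  elm: σ_y = 55.78 MPa, ρ = 714.0 kg/m³
  commercially pure titanium: σ_y = 245.0 MPa, ρ = 4533 kg/m³
  bronze: σ_y = 386.0 MPa, ρ = 8880 kg/m³
  GFRP laminate: σ_y = 313.0 MPa, ρ = 1842 kg/m³
  stainless steel: σ_y = 404.0 MPa, ρ = 8020 kg/m³
  silicon nitride: σ_y = 610.0 MPa, ρ = 3252 kg/m³
  elm: M = 10.5×10⁻³
  GFRP laminate: M = 9.60×10⁻³
  beryllium: M = 9.44×10⁻³
  silicon nitride: M = 7.60×10⁻³
  commercially pure titanium: M = 3.45×10⁻³
  stainless steel: M = 2.51×10⁻³
  bronze: M = 2.21×10⁻³
Highest index: elm.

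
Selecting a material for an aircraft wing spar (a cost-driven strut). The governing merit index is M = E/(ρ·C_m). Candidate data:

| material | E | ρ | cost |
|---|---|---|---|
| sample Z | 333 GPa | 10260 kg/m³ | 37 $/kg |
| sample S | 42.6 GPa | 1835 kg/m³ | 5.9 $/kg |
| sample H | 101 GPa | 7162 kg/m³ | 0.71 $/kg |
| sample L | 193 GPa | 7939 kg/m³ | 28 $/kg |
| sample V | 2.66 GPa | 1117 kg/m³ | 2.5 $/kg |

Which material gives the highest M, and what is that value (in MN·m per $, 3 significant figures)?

sample H, M = 19.9 MN·m per $

Computing M directly (units already consistent):
  sample H: M = 19.9 MN·m per $
  sample S: M = 3.93 MN·m per $
  sample V: M = 0.953 MN·m per $
  sample Z: M = 0.877 MN·m per $
  sample L: M = 0.868 MN·m per $
The maximum is for sample H.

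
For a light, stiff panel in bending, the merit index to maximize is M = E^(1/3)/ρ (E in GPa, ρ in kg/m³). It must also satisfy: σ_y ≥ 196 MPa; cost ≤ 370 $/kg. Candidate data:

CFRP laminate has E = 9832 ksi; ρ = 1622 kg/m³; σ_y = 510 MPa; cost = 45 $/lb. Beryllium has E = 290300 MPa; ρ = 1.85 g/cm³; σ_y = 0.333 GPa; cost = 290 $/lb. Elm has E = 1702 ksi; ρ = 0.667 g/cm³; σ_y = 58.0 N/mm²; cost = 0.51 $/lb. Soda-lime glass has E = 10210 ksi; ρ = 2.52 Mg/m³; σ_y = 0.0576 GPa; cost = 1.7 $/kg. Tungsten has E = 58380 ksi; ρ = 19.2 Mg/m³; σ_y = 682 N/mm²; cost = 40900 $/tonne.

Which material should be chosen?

CFRP laminate

Screen on constraints: σ_y ≥ 196 MPa; cost ≤ 370 $/kg. Survivors: CFRP laminate, tungsten.
After converting to SI:
  CFRP laminate: E = 67.79 GPa, ρ = 1622 kg/m³
  tungsten: E = 402.5 GPa, ρ = 19200 kg/m³
  CFRP laminate: M = 2.51×10⁻³
  tungsten: M = 0.385×10⁻³
CFRP laminate ranks first.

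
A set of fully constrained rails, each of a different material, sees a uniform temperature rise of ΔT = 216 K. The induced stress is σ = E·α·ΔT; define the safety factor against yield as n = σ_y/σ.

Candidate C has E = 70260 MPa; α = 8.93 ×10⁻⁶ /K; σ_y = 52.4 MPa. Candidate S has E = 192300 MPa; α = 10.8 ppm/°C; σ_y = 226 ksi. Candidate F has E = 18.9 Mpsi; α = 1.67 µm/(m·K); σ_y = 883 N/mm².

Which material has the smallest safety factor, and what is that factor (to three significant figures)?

Converting E to GPa, α to ×10⁻⁶/K, σ_y to MPa, then σ and n for each:
  candidate C: E = 70.26, α = 8.93, σ_y = 52.40 → σ = 136 MPa, n = 0.387
  candidate S: E = 192.3, α = 10.8, σ_y = 1558 → σ = 449 MPa, n = 3.47
  candidate F: E = 130.3, α = 1.67, σ_y = 883.0 → σ = 47.0 MPa, n = 18.8
Candidate C has the lowest safety factor, n = 0.387.

candidate C, n = 0.387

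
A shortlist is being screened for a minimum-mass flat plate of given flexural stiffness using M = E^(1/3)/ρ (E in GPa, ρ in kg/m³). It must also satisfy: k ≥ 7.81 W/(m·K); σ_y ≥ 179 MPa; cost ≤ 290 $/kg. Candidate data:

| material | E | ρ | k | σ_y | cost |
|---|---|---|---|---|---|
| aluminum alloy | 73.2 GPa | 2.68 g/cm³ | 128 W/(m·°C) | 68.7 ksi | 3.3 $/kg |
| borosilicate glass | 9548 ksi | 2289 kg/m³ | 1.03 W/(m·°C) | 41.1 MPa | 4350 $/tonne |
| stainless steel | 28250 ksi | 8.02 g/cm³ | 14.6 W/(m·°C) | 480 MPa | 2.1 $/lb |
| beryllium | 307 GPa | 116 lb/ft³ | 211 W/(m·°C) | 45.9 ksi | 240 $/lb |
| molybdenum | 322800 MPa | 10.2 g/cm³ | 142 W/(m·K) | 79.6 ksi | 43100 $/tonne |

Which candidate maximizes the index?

Screen on constraints: k ≥ 7.81 W/(m·K); σ_y ≥ 179 MPa; cost ≤ 290 $/kg. Survivors: aluminum alloy, stainless steel, molybdenum.
Convert each candidate to consistent units, then evaluate M:
  aluminum alloy: E = 73.20 GPa, ρ = 2680 kg/m³
  stainless steel: E = 194.8 GPa, ρ = 8020 kg/m³
  molybdenum: E = 322.8 GPa, ρ = 10200 kg/m³
  aluminum alloy: M = 1.56×10⁻³
  stainless steel: M = 0.723×10⁻³
  molybdenum: M = 0.673×10⁻³
Aluminum alloy ranks first.

aluminum alloy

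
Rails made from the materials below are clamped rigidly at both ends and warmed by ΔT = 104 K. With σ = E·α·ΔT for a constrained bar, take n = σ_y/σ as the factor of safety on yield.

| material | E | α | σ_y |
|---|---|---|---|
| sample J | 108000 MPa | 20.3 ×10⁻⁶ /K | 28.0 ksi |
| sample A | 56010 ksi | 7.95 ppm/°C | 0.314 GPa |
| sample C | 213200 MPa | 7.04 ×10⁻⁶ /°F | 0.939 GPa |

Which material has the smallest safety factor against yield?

sample J

Per material, after unit conversion:
  sample J: E = 108.0, α = 20.3, σ_y = 193.1 → σ = 228 MPa, n = 0.847
  sample A: E = 386.2, α = 7.95, σ_y = 314.0 → σ = 319 MPa, n = 0.983
  sample C: E = 213.2, α = 12.7, σ_y = 939.0 → σ = 281 MPa, n = 3.34
Sample J has the lowest safety factor, n = 0.847.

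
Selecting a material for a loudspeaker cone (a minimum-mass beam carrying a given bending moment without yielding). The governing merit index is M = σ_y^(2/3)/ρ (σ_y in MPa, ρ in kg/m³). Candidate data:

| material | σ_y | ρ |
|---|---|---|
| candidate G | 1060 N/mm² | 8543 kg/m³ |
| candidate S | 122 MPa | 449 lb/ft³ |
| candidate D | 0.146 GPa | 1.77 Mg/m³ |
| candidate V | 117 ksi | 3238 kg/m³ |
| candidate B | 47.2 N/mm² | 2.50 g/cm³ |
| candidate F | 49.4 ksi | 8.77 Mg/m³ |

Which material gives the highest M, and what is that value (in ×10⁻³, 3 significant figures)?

Putting every candidate on a common basis:
  candidate G: σ_y = 1060 MPa, ρ = 8543 kg/m³
  candidate S: σ_y = 122.0 MPa, ρ = 7192 kg/m³
  candidate D: σ_y = 146.0 MPa, ρ = 1770 kg/m³
  candidate V: σ_y = 806.7 MPa, ρ = 3238 kg/m³
  candidate B: σ_y = 47.20 MPa, ρ = 2500 kg/m³
  candidate F: σ_y = 340.6 MPa, ρ = 8770 kg/m³
  candidate V: M = 26.8×10⁻³
  candidate D: M = 15.7×10⁻³
  candidate G: M = 12.2×10⁻³
  candidate F: M = 5.56×10⁻³
  candidate B: M = 5.22×10⁻³
  candidate S: M = 3.42×10⁻³
The maximum is for candidate V.

candidate V, M = 26.8×10⁻³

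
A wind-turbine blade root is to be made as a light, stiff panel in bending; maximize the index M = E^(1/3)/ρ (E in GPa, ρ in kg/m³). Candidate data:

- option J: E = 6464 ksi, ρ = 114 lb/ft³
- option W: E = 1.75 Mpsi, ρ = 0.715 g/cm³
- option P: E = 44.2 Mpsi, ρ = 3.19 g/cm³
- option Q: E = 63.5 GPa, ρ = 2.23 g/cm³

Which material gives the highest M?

Normalizing units and computing the index:
  option J: E = 44.57 GPa, ρ = 1826 kg/m³
  option W: E = 12.07 GPa, ρ = 715.0 kg/m³
  option P: E = 304.7 GPa, ρ = 3190 kg/m³
  option Q: E = 63.50 GPa, ρ = 2230 kg/m³
  option W: M = 3.21×10⁻³
  option P: M = 2.11×10⁻³
  option J: M = 1.94×10⁻³
  option Q: M = 1.79×10⁻³
Highest index: option W.

option W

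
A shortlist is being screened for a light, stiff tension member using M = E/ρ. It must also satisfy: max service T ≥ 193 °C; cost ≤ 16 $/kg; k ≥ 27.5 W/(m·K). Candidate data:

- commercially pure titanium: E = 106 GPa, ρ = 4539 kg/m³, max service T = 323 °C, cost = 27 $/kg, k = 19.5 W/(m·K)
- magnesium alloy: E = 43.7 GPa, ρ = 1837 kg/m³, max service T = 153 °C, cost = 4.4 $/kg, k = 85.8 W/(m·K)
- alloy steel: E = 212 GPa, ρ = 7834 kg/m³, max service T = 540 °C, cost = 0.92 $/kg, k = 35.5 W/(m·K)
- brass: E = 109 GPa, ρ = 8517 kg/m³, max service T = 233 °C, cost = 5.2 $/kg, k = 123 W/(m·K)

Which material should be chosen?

alloy steel

Screen on constraints: max service T ≥ 193 °C; cost ≤ 16 $/kg; k ≥ 27.5 W/(m·K). Survivors: alloy steel, brass.
Per-candidate index values:
  alloy steel: M = 27.1 MN·m/kg
  brass: M = 12.8 MN·m/kg
Alloy steel has the largest M.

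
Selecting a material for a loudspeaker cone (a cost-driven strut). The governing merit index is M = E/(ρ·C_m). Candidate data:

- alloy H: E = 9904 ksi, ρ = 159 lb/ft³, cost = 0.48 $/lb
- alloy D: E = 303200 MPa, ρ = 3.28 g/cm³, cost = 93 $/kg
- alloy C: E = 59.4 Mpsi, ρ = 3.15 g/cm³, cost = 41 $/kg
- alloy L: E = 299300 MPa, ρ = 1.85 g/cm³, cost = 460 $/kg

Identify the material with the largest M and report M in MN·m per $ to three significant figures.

alloy H, M = 25.3 MN·m per $

In SI units:
  alloy H: E = 68.29 GPa, ρ = 2547 kg/m³, cost = 1.058 $/kg
  alloy D: E = 303.2 GPa, ρ = 3280 kg/m³, cost = 93.00 $/kg
  alloy C: E = 409.5 GPa, ρ = 3150 kg/m³, cost = 41.00 $/kg
  alloy L: E = 299.3 GPa, ρ = 1850 kg/m³, cost = 460.0 $/kg
  alloy H: M = 25.3 MN·m per $
  alloy C: M = 3.17 MN·m per $
  alloy D: M = 0.994 MN·m per $
  alloy L: M = 0.352 MN·m per $
Alloy H has the largest M.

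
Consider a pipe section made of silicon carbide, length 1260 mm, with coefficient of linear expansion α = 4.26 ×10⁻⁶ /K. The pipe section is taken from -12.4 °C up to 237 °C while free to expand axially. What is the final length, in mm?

ΔT = 237 − (-12.4) = 249.4 K.
ΔL = α·L₀·ΔT = 4.26×10⁻⁶ × 1260 mm × 249.4 K = 1.34 mm.
L = L₀ + ΔL = 1260 + 1.34 = 1261.3 mm.

1261.3 mm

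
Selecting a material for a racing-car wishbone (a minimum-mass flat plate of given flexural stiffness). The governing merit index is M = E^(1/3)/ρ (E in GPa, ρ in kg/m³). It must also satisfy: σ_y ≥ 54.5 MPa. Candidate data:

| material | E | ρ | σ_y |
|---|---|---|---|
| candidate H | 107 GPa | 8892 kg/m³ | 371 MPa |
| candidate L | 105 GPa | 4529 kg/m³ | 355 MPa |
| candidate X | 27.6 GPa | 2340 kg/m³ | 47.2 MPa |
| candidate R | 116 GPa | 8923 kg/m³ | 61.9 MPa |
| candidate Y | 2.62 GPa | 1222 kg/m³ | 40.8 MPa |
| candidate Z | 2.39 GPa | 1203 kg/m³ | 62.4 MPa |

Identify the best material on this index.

candidate Z

Screen on constraints: σ_y ≥ 54.5 MPa. Survivors: candidate H, candidate L, candidate R, candidate Z.
Per-candidate index values:
  candidate Z: M = 1.11×10⁻³
  candidate L: M = 1.04×10⁻³
  candidate R: M = 0.547×10⁻³
  candidate H: M = 0.534×10⁻³
Highest index: candidate Z.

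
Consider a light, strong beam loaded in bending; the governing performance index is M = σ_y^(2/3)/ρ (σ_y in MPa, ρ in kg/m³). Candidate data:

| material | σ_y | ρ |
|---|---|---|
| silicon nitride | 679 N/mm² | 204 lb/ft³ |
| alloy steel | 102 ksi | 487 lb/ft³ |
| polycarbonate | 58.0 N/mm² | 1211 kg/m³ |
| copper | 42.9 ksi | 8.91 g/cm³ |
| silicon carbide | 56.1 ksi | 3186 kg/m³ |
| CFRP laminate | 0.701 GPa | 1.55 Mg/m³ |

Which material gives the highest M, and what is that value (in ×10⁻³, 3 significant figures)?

Convert each candidate to consistent units, then evaluate M:
  silicon nitride: σ_y = 679.0 MPa, ρ = 3268 kg/m³
  alloy steel: σ_y = 703.3 MPa, ρ = 7801 kg/m³
  polycarbonate: σ_y = 58.00 MPa, ρ = 1211 kg/m³
  copper: σ_y = 295.8 MPa, ρ = 8910 kg/m³
  silicon carbide: σ_y = 386.8 MPa, ρ = 3186 kg/m³
  CFRP laminate: σ_y = 701.0 MPa, ρ = 1550 kg/m³
  CFRP laminate: M = 50.9×10⁻³
  silicon nitride: M = 23.6×10⁻³
  silicon carbide: M = 16.7×10⁻³
  polycarbonate: M = 12.4×10⁻³
  alloy steel: M = 10.1×10⁻³
  copper: M = 4.98×10⁻³
CFRP laminate has the largest M.

CFRP laminate, M = 50.9×10⁻³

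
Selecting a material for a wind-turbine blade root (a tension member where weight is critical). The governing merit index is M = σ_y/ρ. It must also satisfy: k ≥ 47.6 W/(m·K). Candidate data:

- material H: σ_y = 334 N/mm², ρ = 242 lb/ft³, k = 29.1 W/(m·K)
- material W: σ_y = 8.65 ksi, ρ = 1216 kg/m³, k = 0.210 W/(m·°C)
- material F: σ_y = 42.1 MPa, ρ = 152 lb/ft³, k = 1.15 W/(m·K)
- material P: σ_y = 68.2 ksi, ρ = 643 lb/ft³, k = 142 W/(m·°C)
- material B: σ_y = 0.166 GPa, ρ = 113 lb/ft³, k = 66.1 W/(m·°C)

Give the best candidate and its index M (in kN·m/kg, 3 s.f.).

Screen on constraints: k ≥ 47.6 W/(m·K). Survivors: material P, material B.
After converting to SI:
  material P: σ_y = 470.2 MPa, ρ = 10300 kg/m³
  material B: σ_y = 166.0 MPa, ρ = 1810 kg/m³
  material B: M = 91.7 kN·m/kg
  material P: M = 45.7 kN·m/kg
Material B has the largest M.

material B, M = 91.7 kN·m/kg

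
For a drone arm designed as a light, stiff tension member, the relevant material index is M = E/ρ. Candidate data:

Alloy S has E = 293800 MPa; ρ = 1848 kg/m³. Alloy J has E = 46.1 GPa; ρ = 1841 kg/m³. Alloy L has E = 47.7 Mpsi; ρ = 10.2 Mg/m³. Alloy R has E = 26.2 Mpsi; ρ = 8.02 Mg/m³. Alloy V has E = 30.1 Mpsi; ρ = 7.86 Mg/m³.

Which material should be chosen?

alloy S

Convert each candidate to consistent units, then evaluate M:
  alloy S: E = 293.8 GPa, ρ = 1848 kg/m³
  alloy J: E = 46.10 GPa, ρ = 1841 kg/m³
  alloy L: E = 328.9 GPa, ρ = 10200 kg/m³
  alloy R: E = 180.6 GPa, ρ = 8020 kg/m³
  alloy V: E = 207.5 GPa, ρ = 7860 kg/m³
  alloy S: M = 159 MN·m/kg
  alloy L: M = 32.2 MN·m/kg
  alloy V: M = 26.4 MN·m/kg
  alloy J: M = 25.0 MN·m/kg
  alloy R: M = 22.5 MN·m/kg
The maximum is for alloy S.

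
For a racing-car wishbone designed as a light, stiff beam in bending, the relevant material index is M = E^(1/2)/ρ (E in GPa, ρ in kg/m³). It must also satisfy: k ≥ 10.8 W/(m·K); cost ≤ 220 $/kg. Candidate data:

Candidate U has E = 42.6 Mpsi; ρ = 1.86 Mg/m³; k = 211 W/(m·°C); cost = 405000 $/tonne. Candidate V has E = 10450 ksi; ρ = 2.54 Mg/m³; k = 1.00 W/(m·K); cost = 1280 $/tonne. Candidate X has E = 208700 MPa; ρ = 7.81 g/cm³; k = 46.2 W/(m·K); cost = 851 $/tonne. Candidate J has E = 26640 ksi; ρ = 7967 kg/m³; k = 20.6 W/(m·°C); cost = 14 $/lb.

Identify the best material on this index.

Screen on constraints: k ≥ 10.8 W/(m·K); cost ≤ 220 $/kg. Survivors: candidate X, candidate J.
Normalizing units and computing the index:
  candidate X: E = 208.7 GPa, ρ = 7810 kg/m³
  candidate J: E = 183.7 GPa, ρ = 7967 kg/m³
  candidate X: M = 1.85×10⁻³
  candidate J: M = 1.70×10⁻³
The maximum is for candidate X.

candidate X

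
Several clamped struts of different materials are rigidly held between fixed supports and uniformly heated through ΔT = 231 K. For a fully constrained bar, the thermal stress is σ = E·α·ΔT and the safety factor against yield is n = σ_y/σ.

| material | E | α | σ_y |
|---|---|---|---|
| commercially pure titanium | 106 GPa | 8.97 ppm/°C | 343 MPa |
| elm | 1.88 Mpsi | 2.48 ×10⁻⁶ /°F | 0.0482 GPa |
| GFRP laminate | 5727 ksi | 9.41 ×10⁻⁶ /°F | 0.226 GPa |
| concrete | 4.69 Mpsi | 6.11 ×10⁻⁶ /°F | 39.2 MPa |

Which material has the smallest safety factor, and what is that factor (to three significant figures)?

concrete, n = 0.477

Converting E to GPa, α to ×10⁻⁶/K, σ_y to MPa, then σ and n for each:
  commercially pure titanium: E = 106.0, α = 8.97, σ_y = 343.0 → σ = 220 MPa, n = 1.56
  elm: E = 12.96, α = 4.46, σ_y = 48.20 → σ = 13.4 MPa, n = 3.61
  GFRP laminate: E = 39.49, α = 16.9, σ_y = 226.0 → σ = 154 MPa, n = 1.46
  concrete: E = 32.34, α = 11.0, σ_y = 39.20 → σ = 82.2 MPa, n = 0.477
Concrete has the lowest safety factor, n = 0.477.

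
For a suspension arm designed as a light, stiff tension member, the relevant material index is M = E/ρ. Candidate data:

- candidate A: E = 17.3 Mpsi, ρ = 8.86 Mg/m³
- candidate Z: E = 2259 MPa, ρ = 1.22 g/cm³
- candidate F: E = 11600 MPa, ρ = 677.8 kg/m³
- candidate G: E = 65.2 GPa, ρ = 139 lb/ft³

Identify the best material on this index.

candidate G

Convert each candidate to consistent units, then evaluate M:
  candidate A: E = 119.3 GPa, ρ = 8860 kg/m³
  candidate Z: E = 2.259 GPa, ρ = 1220 kg/m³
  candidate F: E = 11.60 GPa, ρ = 677.8 kg/m³
  candidate G: E = 65.20 GPa, ρ = 2227 kg/m³
  candidate G: M = 29.3 MN·m/kg
  candidate F: M = 17.1 MN·m/kg
  candidate A: M = 13.5 MN·m/kg
  candidate Z: M = 1.85 MN·m/kg
Candidate G ranks first.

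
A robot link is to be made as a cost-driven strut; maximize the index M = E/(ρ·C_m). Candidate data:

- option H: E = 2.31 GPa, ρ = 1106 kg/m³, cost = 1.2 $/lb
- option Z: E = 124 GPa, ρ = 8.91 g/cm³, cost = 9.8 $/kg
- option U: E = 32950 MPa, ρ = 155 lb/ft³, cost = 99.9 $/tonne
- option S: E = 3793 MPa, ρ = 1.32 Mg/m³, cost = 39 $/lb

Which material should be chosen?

option U

After converting to SI:
  option H: E = 2.310 GPa, ρ = 1106 kg/m³, cost = 2.646 $/kg
  option Z: E = 124.0 GPa, ρ = 8910 kg/m³, cost = 9.800 $/kg
  option U: E = 32.95 GPa, ρ = 2483 kg/m³, cost = 0.09990 $/kg
  option S: E = 3.793 GPa, ρ = 1320 kg/m³, cost = 85.98 $/kg
  option U: M = 133 MN·m per $
  option Z: M = 1.42 MN·m per $
  option H: M = 0.789 MN·m per $
  option S: M = 0.0334 MN·m per $
Option U has the largest M.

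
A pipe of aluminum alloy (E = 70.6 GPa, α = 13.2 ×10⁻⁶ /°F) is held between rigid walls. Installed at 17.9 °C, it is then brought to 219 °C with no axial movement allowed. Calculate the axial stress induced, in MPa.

337 MPa

α = 13.2×10⁻⁶/°F × 9/5 = 23.8×10⁻⁶/K.
ΔT = 201.1 K. Constrained thermal stress σ = E·α·ΔT = 70.60×10³ MPa × 23.8×10⁻⁶ × 201.1 = 337 MPa (compressive).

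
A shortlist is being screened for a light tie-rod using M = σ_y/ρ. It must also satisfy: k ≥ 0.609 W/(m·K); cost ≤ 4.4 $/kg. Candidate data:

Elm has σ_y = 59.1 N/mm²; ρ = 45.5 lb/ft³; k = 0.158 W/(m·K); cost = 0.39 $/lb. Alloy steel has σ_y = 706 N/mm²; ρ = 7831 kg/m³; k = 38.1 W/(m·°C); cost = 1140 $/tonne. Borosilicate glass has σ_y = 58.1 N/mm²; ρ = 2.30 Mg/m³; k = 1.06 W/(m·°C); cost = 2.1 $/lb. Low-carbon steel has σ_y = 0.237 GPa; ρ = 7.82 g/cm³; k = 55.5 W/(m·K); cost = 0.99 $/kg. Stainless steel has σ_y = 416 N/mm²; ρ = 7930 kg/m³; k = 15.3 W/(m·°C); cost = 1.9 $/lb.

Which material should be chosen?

Screen on constraints: k ≥ 0.609 W/(m·K); cost ≤ 4.4 $/kg. Survivors: alloy steel, low-carbon steel, stainless steel.
Normalizing units and computing the index:
  alloy steel: σ_y = 706.0 MPa, ρ = 7831 kg/m³
  low-carbon steel: σ_y = 237.0 MPa, ρ = 7820 kg/m³
  stainless steel: σ_y = 416.0 MPa, ρ = 7930 kg/m³
  alloy steel: M = 90.2 kN·m/kg
  stainless steel: M = 52.5 kN·m/kg
  low-carbon steel: M = 30.3 kN·m/kg
Alloy steel ranks first.

alloy steel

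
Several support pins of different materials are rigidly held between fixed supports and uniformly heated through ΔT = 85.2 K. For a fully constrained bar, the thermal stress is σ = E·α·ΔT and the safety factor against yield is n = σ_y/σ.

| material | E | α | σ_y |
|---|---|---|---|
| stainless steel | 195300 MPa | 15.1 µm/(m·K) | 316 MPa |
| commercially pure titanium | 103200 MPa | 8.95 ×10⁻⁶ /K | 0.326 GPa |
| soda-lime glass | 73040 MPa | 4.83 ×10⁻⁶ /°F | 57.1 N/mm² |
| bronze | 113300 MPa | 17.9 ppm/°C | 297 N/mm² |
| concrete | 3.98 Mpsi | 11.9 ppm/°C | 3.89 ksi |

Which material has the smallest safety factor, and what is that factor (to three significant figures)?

Per material, after unit conversion:
  stainless steel: E = 195.3, α = 15.1, σ_y = 316.0 → σ = 251 MPa, n = 1.26
  commercially pure titanium: E = 103.2, α = 8.95, σ_y = 326.0 → σ = 78.7 MPa, n = 4.14
  soda-lime glass: E = 73.04, α = 8.69, σ_y = 57.10 → σ = 54.1 MPa, n = 1.06
  bronze: E = 113.3, α = 17.9, σ_y = 297.0 → σ = 173 MPa, n = 1.72
  concrete: E = 27.44, α = 11.9, σ_y = 26.82 → σ = 27.8 MPa, n = 0.964
Smallest n: concrete with n = 0.964.

concrete, n = 0.964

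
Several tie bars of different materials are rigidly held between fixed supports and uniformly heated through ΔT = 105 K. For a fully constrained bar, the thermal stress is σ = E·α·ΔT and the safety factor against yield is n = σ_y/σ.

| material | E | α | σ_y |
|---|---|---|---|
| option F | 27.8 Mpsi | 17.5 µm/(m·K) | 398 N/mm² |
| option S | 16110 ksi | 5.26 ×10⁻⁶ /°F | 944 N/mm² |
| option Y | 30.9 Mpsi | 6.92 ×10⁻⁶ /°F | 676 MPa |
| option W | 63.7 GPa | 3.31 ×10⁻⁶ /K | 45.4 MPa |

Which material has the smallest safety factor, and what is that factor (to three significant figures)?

With everything in SI (GPa, ×10⁻⁶/K, MPa):
  option F: E = 191.7, α = 17.5, σ_y = 398.0 → σ = 352 MPa, n = 1.13
  option S: E = 111.1, α = 9.47, σ_y = 944.0 → σ = 110 MPa, n = 8.55
  option Y: E = 213.0, α = 12.5, σ_y = 676.0 → σ = 279 MPa, n = 2.43
  option W: E = 63.70, α = 3.31, σ_y = 45.40 → σ = 22.1 MPa, n = 2.05
Smallest n: option F with n = 1.13.

option F, n = 1.13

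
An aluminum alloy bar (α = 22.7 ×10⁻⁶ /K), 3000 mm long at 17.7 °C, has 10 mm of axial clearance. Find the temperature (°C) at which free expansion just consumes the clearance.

165 °C

α·L₀·ΔT = 10.0 mm ⇒ ΔT = 10.0 / (22.7×10⁻⁶ × 3000.0) = 146.8 K.
T = 17.7 + 146.8 = 164.5 °C.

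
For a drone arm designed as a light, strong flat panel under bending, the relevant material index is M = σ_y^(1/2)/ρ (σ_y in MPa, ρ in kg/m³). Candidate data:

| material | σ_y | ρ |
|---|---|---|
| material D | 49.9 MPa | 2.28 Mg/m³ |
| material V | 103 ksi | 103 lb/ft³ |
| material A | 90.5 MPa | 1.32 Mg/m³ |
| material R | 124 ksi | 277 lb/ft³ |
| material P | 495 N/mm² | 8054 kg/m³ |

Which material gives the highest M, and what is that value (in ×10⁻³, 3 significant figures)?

material V, M = 16.2×10⁻³

After converting to SI:
  material D: σ_y = 49.90 MPa, ρ = 2280 kg/m³
  material V: σ_y = 710.2 MPa, ρ = 1650 kg/m³
  material A: σ_y = 90.50 MPa, ρ = 1320 kg/m³
  material R: σ_y = 855.0 MPa, ρ = 4437 kg/m³
  material P: σ_y = 495.0 MPa, ρ = 8054 kg/m³
  material V: M = 16.2×10⁻³
  material A: M = 7.21×10⁻³
  material R: M = 6.59×10⁻³
  material D: M = 3.10×10⁻³
  material P: M = 2.76×10⁻³
Material V has the largest M.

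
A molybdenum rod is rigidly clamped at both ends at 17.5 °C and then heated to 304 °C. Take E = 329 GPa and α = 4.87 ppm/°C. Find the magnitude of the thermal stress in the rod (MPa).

459 MPa

ΔT = 286.5 K. Constrained thermal stress σ = E·α·ΔT = 329.0×10³ MPa × 4.87×10⁻⁶ × 286.5 = 459 MPa (compressive).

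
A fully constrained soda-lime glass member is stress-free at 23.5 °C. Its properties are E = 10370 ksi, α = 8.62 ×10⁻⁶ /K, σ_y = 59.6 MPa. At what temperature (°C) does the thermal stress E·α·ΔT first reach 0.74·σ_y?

95.1 °C

E = 10370 ksi = 71.50 GPa.
E·α·ΔT = 44.10 MPa ⇒ ΔT = 44.10 / (71.50×10³ × 8.62×10⁻⁶) = 71.56 K.
T = 23.5 + 71.56 = 95.06 °C.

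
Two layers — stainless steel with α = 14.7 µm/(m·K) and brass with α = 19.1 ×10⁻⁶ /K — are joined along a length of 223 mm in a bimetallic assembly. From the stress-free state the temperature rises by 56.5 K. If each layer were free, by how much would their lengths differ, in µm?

55.4 µm

Δα = |14.7 − 19.1|×10⁻⁶/K = 4.40×10⁻⁶/K.
ΔL_mismatch = Δα·L·ΔT = 4.40×10⁻⁶ × 223.0 mm × 56.5 K = 55.4 µm.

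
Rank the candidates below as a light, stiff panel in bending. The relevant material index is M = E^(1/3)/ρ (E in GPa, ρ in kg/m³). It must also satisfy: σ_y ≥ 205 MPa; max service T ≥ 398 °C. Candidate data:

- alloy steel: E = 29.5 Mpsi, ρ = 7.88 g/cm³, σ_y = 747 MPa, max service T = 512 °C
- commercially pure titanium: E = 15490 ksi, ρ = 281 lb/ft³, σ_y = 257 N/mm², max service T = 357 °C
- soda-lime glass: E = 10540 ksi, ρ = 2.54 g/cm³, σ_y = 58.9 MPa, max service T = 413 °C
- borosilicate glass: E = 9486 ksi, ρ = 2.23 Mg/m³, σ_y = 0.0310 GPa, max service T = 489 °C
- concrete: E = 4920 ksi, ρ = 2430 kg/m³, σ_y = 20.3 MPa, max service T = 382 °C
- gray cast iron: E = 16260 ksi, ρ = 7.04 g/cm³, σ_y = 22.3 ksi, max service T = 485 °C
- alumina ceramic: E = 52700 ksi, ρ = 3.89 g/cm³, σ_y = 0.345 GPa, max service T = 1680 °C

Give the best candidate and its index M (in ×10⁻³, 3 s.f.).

Screen on constraints: σ_y ≥ 205 MPa; max service T ≥ 398 °C. Survivors: alloy steel, alumina ceramic.
In SI units:
  alloy steel: E = 203.4 GPa, ρ = 7880 kg/m³
  alumina ceramic: E = 363.4 GPa, ρ = 3890 kg/m³
  alumina ceramic: M = 1.83×10⁻³
  alloy steel: M = 0.746×10⁻³
The maximum is for alumina ceramic.

alumina ceramic, M = 1.83×10⁻³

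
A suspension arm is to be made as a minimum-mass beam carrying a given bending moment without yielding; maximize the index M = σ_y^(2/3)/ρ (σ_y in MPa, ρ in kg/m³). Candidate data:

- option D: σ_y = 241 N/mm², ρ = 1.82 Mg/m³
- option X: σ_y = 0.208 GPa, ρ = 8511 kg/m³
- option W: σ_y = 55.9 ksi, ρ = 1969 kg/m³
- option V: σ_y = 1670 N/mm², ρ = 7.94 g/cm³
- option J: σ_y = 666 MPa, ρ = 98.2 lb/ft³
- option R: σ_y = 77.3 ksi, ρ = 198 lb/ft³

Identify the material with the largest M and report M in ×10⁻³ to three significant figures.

After converting to SI:
  option D: σ_y = 241.0 MPa, ρ = 1820 kg/m³
  option X: σ_y = 208.0 MPa, ρ = 8511 kg/m³
  option W: σ_y = 385.4 MPa, ρ = 1969 kg/m³
  option V: σ_y = 1670 MPa, ρ = 7940 kg/m³
  option J: σ_y = 666.0 MPa, ρ = 1573 kg/m³
  option R: σ_y = 533.0 MPa, ρ = 3172 kg/m³
  option J: M = 48.5×10⁻³
  option W: M = 26.9×10⁻³
  option D: M = 21.3×10⁻³
  option R: M = 20.7×10⁻³
  option V: M = 17.7×10⁻³
  option X: M = 4.12×10⁻³
The maximum is for option J.

option J, M = 48.5×10⁻³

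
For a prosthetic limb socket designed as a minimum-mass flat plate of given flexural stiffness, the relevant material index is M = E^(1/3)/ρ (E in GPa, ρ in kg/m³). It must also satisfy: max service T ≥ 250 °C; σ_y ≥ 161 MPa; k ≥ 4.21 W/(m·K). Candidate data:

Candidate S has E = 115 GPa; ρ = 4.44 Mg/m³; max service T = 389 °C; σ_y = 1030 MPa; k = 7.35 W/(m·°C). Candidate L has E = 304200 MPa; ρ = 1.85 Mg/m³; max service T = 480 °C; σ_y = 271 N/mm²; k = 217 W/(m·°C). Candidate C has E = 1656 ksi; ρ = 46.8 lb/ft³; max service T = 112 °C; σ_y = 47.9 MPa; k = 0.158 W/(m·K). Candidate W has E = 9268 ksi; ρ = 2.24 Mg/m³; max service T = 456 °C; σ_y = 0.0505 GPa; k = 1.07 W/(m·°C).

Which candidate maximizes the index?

candidate L

Screen on constraints: max service T ≥ 250 °C; σ_y ≥ 161 MPa; k ≥ 4.21 W/(m·K). Survivors: candidate S, candidate L.
Putting every candidate on a common basis:
  candidate S: E = 115.0 GPa, ρ = 4440 kg/m³
  candidate L: E = 304.2 GPa, ρ = 1850 kg/m³
  candidate L: M = 3.64×10⁻³
  candidate S: M = 1.10×10⁻³
Candidate L has the largest M.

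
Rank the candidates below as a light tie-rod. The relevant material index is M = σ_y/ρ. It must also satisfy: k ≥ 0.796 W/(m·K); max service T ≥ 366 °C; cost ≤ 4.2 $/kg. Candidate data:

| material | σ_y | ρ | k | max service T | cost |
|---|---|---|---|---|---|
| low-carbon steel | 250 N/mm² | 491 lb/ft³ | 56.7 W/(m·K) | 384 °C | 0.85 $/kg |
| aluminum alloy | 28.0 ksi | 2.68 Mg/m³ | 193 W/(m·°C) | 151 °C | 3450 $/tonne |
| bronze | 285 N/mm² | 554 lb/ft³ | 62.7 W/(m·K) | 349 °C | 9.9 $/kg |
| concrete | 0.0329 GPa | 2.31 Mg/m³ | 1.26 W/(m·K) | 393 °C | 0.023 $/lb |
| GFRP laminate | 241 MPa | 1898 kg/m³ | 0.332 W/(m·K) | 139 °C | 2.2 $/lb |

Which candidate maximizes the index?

low-carbon steel

Screen on constraints: k ≥ 0.796 W/(m·K); max service T ≥ 366 °C; cost ≤ 4.2 $/kg. Survivors: low-carbon steel, concrete.
Convert each candidate to consistent units, then evaluate M:
  low-carbon steel: σ_y = 250.0 MPa, ρ = 7865 kg/m³
  concrete: σ_y = 32.90 MPa, ρ = 2310 kg/m³
  low-carbon steel: M = 31.8 kN·m/kg
  concrete: M = 14.2 kN·m/kg
The maximum is for low-carbon steel.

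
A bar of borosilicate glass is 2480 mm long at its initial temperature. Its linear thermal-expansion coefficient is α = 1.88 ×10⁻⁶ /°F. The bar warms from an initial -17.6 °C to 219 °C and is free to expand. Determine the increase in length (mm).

1.99 mm

Convert α: 1.88×10⁻⁶/°F × (9/5) = 3.38×10⁻⁶/K.
ΔT = 219 − (-17.6) = 236.6 K.
ΔL = α·L₀·ΔT = 3.38×10⁻⁶ × 2480 mm × 236.6 K = 1.99 mm.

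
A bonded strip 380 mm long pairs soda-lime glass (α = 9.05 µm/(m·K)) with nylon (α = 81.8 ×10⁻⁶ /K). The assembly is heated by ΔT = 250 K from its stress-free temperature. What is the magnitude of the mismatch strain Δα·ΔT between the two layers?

0.0182

Δα = |9.05 − 81.8|×10⁻⁶/K = 72.8×10⁻⁶/K.
Mismatch strain = Δα·ΔT = 72.8×10⁻⁶ × 250.0 = 0.0182.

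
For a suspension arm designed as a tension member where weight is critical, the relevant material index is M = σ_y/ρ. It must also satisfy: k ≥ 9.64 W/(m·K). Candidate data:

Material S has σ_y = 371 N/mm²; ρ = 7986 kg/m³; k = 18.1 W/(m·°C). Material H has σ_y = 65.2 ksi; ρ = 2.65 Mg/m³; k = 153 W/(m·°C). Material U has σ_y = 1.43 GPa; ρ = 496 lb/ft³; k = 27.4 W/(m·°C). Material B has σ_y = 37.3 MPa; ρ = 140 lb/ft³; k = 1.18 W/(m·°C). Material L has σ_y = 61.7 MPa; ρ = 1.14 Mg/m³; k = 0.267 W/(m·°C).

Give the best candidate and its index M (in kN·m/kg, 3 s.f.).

Screen on constraints: k ≥ 9.64 W/(m·K). Survivors: material S, material H, material U.
After converting to SI:
  material S: σ_y = 371.0 MPa, ρ = 7986 kg/m³
  material H: σ_y = 449.5 MPa, ρ = 2650 kg/m³
  material U: σ_y = 1430 MPa, ρ = 7945 kg/m³
  material U: M = 180 kN·m/kg
  material H: M = 170 kN·m/kg
  material S: M = 46.5 kN·m/kg
The maximum is for material U.

material U, M = 180 kN·m/kg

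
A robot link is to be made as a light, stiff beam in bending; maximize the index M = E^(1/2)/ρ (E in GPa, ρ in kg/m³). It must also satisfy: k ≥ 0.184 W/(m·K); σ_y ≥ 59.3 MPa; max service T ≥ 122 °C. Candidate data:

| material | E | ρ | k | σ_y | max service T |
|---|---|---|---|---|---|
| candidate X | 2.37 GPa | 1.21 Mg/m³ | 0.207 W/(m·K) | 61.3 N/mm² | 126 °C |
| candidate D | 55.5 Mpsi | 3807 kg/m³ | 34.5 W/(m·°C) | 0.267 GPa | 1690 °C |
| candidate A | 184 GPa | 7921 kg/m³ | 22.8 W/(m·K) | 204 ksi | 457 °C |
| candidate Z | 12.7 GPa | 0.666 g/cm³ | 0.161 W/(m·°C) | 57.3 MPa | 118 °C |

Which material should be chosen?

candidate D

Screen on constraints: k ≥ 0.184 W/(m·K); σ_y ≥ 59.3 MPa; max service T ≥ 122 °C. Survivors: candidate X, candidate D, candidate A.
After converting to SI:
  candidate X: E = 2.370 GPa, ρ = 1210 kg/m³
  candidate D: E = 382.7 GPa, ρ = 3807 kg/m³
  candidate A: E = 184.0 GPa, ρ = 7921 kg/m³
  candidate D: M = 5.14×10⁻³
  candidate A: M = 1.71×10⁻³
  candidate X: M = 1.27×10⁻³
Candidate D has the largest M.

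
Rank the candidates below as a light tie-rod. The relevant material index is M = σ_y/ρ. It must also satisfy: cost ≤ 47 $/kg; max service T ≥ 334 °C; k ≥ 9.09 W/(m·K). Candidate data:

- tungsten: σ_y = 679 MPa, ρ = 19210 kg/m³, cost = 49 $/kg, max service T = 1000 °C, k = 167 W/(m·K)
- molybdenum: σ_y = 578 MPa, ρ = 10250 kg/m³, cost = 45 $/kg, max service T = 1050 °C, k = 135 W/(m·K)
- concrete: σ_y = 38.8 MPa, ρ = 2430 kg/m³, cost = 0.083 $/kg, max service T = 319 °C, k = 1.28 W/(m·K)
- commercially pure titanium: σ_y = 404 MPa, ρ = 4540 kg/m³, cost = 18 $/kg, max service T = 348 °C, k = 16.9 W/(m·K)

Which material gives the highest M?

commercially pure titanium

Screen on constraints: cost ≤ 47 $/kg; max service T ≥ 334 °C; k ≥ 9.09 W/(m·K). Survivors: molybdenum, commercially pure titanium.
Computing M directly (units already consistent):
  commercially pure titanium: M = 89.0 kN·m/kg
  molybdenum: M = 56.4 kN·m/kg
Commercially pure titanium ranks first.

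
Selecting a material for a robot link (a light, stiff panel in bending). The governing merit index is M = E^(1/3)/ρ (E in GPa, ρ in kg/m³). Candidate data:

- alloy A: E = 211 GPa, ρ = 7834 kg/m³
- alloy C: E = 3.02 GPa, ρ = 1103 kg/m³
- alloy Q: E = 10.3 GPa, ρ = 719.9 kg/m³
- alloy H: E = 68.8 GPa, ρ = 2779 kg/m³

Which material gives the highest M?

Evaluate M for each candidate:
  alloy Q: M = 3.02×10⁻³
  alloy H: M = 1.47×10⁻³
  alloy C: M = 1.31×10⁻³
  alloy A: M = 0.760×10⁻³
Highest index: alloy Q.

alloy Q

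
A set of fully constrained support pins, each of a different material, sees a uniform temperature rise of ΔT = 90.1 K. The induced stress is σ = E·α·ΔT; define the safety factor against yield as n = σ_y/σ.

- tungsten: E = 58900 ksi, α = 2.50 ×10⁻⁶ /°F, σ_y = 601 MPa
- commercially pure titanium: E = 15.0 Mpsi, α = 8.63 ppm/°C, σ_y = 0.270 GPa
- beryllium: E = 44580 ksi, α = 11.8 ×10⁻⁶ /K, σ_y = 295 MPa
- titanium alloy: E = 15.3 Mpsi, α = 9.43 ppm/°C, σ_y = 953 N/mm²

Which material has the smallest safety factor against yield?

beryllium

Converting E to GPa, α to ×10⁻⁶/K, σ_y to MPa, then σ and n for each:
  tungsten: E = 406.1, α = 4.50, σ_y = 601.0 → σ = 165 MPa, n = 3.65
  commercially pure titanium: E = 103.4, α = 8.63, σ_y = 270.0 → σ = 80.4 MPa, n = 3.36
  beryllium: E = 307.4, α = 11.8, σ_y = 295.0 → σ = 327 MPa, n = 0.903
  titanium alloy: E = 105.5, α = 9.43, σ_y = 953.0 → σ = 89.6 MPa, n = 10.6
Beryllium has the lowest safety factor, n = 0.903.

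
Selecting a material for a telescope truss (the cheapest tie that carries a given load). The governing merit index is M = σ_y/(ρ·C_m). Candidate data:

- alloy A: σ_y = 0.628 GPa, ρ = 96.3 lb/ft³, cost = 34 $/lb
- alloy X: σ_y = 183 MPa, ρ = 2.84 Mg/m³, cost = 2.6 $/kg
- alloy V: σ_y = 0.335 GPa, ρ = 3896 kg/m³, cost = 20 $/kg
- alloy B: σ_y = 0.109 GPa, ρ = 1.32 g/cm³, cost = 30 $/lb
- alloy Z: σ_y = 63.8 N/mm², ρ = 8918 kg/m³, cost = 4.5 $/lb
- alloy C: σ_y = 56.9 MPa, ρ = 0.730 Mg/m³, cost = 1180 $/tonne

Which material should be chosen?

Normalizing units and computing the index:
  alloy A: σ_y = 628.0 MPa, ρ = 1543 kg/m³, cost = 74.96 $/kg
  alloy X: σ_y = 183.0 MPa, ρ = 2840 kg/m³, cost = 2.600 $/kg
  alloy V: σ_y = 335.0 MPa, ρ = 3896 kg/m³, cost = 20.00 $/kg
  alloy B: σ_y = 109.0 MPa, ρ = 1320 kg/m³, cost = 66.14 $/kg
  alloy Z: σ_y = 63.80 MPa, ρ = 8918 kg/m³, cost = 9.921 $/kg
  alloy C: σ_y = 56.90 MPa, ρ = 730.0 kg/m³, cost = 1.180 $/kg
  alloy C: M = 66.1 kN·m per $
  alloy X: M = 24.8 kN·m per $
  alloy A: M = 5.43 kN·m per $
  alloy V: M = 4.30 kN·m per $
  alloy B: M = 1.25 kN·m per $
  alloy Z: M = 0.721 kN·m per $
The maximum is for alloy C.

alloy C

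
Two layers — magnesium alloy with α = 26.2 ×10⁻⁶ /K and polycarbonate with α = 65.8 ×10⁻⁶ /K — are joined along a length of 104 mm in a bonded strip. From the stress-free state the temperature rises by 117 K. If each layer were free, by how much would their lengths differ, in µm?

482 µm

Δα = |26.2 − 65.8|×10⁻⁶/K = 39.6×10⁻⁶/K.
ΔL_mismatch = Δα·L·ΔT = 39.6×10⁻⁶ × 104.0 mm × 117.0 K = 482 µm.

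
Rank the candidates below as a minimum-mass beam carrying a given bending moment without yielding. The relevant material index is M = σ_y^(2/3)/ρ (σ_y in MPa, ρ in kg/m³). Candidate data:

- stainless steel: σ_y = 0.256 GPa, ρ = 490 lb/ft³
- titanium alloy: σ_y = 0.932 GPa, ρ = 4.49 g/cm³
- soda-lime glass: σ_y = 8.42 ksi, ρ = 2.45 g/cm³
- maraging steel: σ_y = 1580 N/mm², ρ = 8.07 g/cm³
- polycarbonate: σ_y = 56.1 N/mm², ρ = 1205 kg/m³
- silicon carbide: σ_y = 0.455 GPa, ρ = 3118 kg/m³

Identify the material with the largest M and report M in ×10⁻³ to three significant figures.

Putting every candidate on a common basis:
  stainless steel: σ_y = 256.0 MPa, ρ = 7849 kg/m³
  titanium alloy: σ_y = 932.0 MPa, ρ = 4490 kg/m³
  soda-lime glass: σ_y = 58.05 MPa, ρ = 2450 kg/m³
  maraging steel: σ_y = 1580 MPa, ρ = 8070 kg/m³
  polycarbonate: σ_y = 56.10 MPa, ρ = 1205 kg/m³
  silicon carbide: σ_y = 455.0 MPa, ρ = 3118 kg/m³
  titanium alloy: M = 21.3×10⁻³
  silicon carbide: M = 19.0×10⁻³
  maraging steel: M = 16.8×10⁻³
  polycarbonate: M = 12.2×10⁻³
  soda-lime glass: M = 6.12×10⁻³
  stainless steel: M = 5.14×10⁻³
Highest index: titanium alloy.

titanium alloy, M = 21.3×10⁻³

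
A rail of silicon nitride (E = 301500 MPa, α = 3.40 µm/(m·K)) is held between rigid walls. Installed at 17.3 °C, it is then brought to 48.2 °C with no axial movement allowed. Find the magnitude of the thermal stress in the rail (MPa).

E = 301500 MPa = 301.5 GPa.
ΔT = 30.90 K. Constrained thermal stress σ = E·α·ΔT = 301.5×10³ MPa × 3.40×10⁻⁶ × 30.90 = 31.7 MPa (compressive).

31.7 MPa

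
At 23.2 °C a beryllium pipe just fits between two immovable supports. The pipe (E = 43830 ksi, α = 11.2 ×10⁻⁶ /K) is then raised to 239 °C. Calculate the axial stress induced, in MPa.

E = 43830 ksi = 302.2 GPa.
ΔT = 215.8 K. Constrained thermal stress σ = E·α·ΔT = 302.2×10³ MPa × 11.2×10⁻⁶ × 215.8 = 730 MPa (compressive).

730 MPa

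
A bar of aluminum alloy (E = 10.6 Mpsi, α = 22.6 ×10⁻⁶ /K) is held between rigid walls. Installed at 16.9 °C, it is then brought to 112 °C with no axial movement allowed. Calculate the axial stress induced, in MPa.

E = 10.6 Mpsi = 73.08 GPa.
ΔT = 95.10 K. Constrained thermal stress σ = E·α·ΔT = 73.08×10³ MPa × 22.6×10⁻⁶ × 95.10 = 157 MPa (compressive).

157 MPa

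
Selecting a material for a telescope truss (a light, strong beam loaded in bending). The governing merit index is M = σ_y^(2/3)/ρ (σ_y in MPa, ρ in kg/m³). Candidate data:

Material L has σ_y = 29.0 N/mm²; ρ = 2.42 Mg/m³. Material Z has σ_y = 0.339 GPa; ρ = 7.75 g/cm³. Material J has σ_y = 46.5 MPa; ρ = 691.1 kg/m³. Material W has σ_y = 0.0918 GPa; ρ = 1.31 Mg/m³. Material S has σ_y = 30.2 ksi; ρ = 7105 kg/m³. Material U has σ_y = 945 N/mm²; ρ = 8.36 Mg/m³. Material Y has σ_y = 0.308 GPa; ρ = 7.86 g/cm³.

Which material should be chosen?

material J

In SI units:
  material L: σ_y = 29.00 MPa, ρ = 2420 kg/m³
  material Z: σ_y = 339.0 MPa, ρ = 7750 kg/m³
  material J: σ_y = 46.50 MPa, ρ = 691.1 kg/m³
  material W: σ_y = 91.80 MPa, ρ = 1310 kg/m³
  material S: σ_y = 208.2 MPa, ρ = 7105 kg/m³
  material U: σ_y = 945.0 MPa, ρ = 8360 kg/m³
  material Y: σ_y = 308.0 MPa, ρ = 7860 kg/m³
  material J: M = 18.7×10⁻³
  material W: M = 15.5×10⁻³
  material U: M = 11.5×10⁻³
  material Z: M = 6.27×10⁻³
  material Y: M = 5.80×10⁻³
  material S: M = 4.94×10⁻³
  material L: M = 3.90×10⁻³
Highest index: material J.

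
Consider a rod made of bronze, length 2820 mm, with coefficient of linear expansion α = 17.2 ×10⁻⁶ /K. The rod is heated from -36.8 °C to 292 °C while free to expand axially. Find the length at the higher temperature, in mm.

ΔT = 292 − (-36.8) = 328.8 K.
ΔL = α·L₀·ΔT = 17.2×10⁻⁶ × 2820 mm × 328.8 K = 15.9 mm.
L = L₀ + ΔL = 2820 + 15.9 = 2835.9 mm.

2835.9 mm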